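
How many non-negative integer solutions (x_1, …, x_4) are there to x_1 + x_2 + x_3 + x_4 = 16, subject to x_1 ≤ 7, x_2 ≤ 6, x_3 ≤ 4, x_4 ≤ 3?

By stars and bars, unrestricted non-negative solutions to x_1+…+x_4 = 16 number C(16+3,3) = 969.
Subtract solutions that violate a single cap (substitute x_i' = x_i − (cap_i+1)): x_1 ≥ 8 gives C(11,3) = 165; x_2 ≥ 7 gives C(12,3) = 220; x_3 ≥ 5 gives C(14,3) = 364; x_4 ≥ 4 gives C(15,3) = 455. Together 1204.
Add back pairs where two caps are both exceeded: 4 + 20 + 35 + 35 + 56 + 120 = 270.
Subtract triples: 0 + 0 + 0 + 1 = 1.
By inclusion–exclusion the count is 969 − 1204 + 270 − 1 = 34.

34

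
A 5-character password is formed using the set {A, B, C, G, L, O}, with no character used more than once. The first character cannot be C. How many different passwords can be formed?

The first character has 6−1 = 5 choices (anything except C).
The remaining 4 characters are filled from the other 5 symbols without repetition: 5 × 4 × 3 × 2 = 120.
Total: 5 × 120 = 600.

600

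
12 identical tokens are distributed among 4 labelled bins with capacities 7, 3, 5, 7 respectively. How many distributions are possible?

148

Without the upper bounds there are C(15,3) = 455 ways to split 12 among 4 bins.
Subtract solutions that violate a single cap (substitute x_i' = x_i − (cap_i+1)): x_1 ≥ 8 gives C(7,3) = 35; x_2 ≥ 4 gives C(11,3) = 165; x_3 ≥ 6 gives C(9,3) = 84; x_4 ≥ 8 gives C(7,3) = 35. Together 319.
Add back pairs where two caps are both exceeded: 1 + 0 + 0 + 10 + 1 + 0 = 12.
By inclusion–exclusion the count is 455 − 319 + 12 = 148.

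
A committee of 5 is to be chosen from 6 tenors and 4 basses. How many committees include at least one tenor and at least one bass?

With no constraint there are C(10,5) = 252 possible selections.
Subtract selections that omit an entire group: no tenors → C(4,5) = 0; no basses → C(6,5) = 6.
Both groups omitted at once is impossible, so 252 − 6 = 246.

246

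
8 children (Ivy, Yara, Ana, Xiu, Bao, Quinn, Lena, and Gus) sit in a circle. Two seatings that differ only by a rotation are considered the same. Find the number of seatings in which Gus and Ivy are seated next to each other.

1440

Glue Gus and Ivy into a block (2 internal orders). Seating 7 units around a circle gives (6)! arrangements.
So 2 × (6)! = 2 × 720 = 1440.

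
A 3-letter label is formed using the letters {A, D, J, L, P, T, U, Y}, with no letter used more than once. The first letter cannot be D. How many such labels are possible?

294

The first letter has 8−1 = 7 choices (anything except D).
The remaining 2 letters are filled from the other 7 symbols without repetition: 7 × 6 = 42.
Total: 7 × 42 = 294.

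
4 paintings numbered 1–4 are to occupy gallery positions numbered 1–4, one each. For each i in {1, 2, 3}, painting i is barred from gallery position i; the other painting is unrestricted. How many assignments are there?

11

Let Aᵢ (for i ∈ {1, 2, 3}) be the placements that put painting i in its forbidden gallery position. Any j of these fix j positions, leaving (4−j)! ways to fill the rest, and there are C(3,j) ways to pick which j.
By inclusion–exclusion, the number of valid placements is Σ_{j=0}^{3} (−1)^j C(3,j)·(4−j)!.
Computing: 24 − 18 + 6 − 1 = 11.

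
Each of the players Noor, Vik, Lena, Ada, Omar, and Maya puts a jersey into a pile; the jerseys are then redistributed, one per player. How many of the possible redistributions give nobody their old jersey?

This is the derangement count D_6: permutations of 6 items with no fixed point.
By inclusion–exclusion this is Σ_{j=0}^{6} (−1)^j C(6,j)·(6−j)!.
Computing: 720 − 720 + 360 − 120 + 30 − 6 + 1 = 265.

265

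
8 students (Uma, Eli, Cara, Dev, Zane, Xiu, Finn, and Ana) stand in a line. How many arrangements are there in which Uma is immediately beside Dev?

10080

Treat {Uma, Dev} as a single unit. There are 7 units to order, and the pair itself can be ordered 2 ways.
So the count is 2·(7)! = 10080.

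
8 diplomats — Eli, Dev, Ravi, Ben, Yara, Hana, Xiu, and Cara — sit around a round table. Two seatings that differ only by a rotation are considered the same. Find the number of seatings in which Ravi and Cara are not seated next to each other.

All circular seatings of 8 people number (7)! = 5040.
Seatings with Ravi beside Cara: treat them as a block with 2 internal orders, giving 2 × (6)! = 1440.
Subtracting, 5040 − 1440 = 3600.

3600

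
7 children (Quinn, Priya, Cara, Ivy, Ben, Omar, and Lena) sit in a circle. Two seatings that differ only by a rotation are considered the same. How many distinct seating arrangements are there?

Around a circle, 7 distinct people have 7!/7 = (6)! = 720 rotationally distinct seatings.

720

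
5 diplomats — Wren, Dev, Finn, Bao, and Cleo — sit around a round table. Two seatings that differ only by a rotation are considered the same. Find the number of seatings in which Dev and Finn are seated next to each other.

12

Glue Dev and Finn into a block (2 internal orders). Seating 4 units around a circle gives (3)! arrangements.
So 2 × (3)! = 2 × 6 = 12.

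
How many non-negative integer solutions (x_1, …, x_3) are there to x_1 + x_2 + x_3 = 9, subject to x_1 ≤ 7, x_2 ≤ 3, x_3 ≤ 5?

21

By stars and bars, unrestricted non-negative solutions to x_1+…+x_3 = 9 number C(9+2,2) = 55.
Subtract solutions that violate a single cap (substitute x_i' = x_i − (cap_i+1)): x_1 ≥ 8 gives C(3,2) = 3; x_2 ≥ 4 gives C(7,2) = 21; x_3 ≥ 6 gives C(5,2) = 10. Together 34.
No two caps can be exceeded simultaneously, so the pair terms are all 0.
By inclusion–exclusion the count is 55 − 34 + 0 = 21.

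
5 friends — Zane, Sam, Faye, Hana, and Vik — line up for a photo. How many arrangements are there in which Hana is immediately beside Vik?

48

Treat {Hana, Vik} as a single unit. There are 4 units to order, and the pair itself can be ordered 2 ways.
That gives 2 × 4! = 2 × 24 = 48.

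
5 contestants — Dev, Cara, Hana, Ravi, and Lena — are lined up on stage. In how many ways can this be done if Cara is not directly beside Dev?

Of the 5! = 120 arrangements, those with Cara and Dev adjacent number 2 × 4! = 48 (treat the pair as a block with 2 internal orders).
So 120 − 48 = 72 arrangements keep them apart.

72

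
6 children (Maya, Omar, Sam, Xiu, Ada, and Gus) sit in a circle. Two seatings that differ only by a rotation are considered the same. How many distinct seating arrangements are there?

Around a circle, 6 distinct people have 6!/6 = (5)! = 120 rotationally distinct seatings.

120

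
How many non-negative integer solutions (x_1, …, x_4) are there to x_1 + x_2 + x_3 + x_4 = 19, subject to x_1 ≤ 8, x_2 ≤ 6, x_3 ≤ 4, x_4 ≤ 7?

By stars and bars, unrestricted non-negative solutions to x_1+…+x_4 = 19 number C(19+3,3) = 1540.
Subtract solutions that violate a single cap (substitute x_i' = x_i − (cap_i+1)): x_1 ≥ 9 gives C(13,3) = 286; x_2 ≥ 7 gives C(15,3) = 455; x_3 ≥ 5 gives C(17,3) = 680; x_4 ≥ 8 gives C(14,3) = 364. Together 1785.
Add back pairs where two caps are both exceeded: 20 + 56 + 10 + 120 + 35 + 84 = 325.
By inclusion–exclusion the count is 1540 − 1785 + 325 = 80.

80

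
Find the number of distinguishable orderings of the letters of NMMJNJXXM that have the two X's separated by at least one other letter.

There are 9!/(3!·2!·2!·2!) = 7560 arrangements of NMMJNJXXM in total.
Arrangements with the X's together: treat XX as one letter, giving (8)!/(3!·2!·2!) = 1680.
Hence 7560 − 1680 = 5880.

5880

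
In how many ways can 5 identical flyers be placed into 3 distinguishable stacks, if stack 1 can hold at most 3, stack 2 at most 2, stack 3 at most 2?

Without the upper bounds there are C(7,2) = 21 ways to split 5 among 3 stacks.
Subtract solutions that violate a single cap (substitute x_i' = x_i − (cap_i+1)): x_1 ≥ 4 gives C(3,2) = 3; x_2 ≥ 3 gives C(4,2) = 6; x_3 ≥ 3 gives C(4,2) = 6. Together 15.
No two caps can be exceeded simultaneously, so the pair terms are all 0.
By inclusion–exclusion the count is 21 − 15 + 0 = 6.

6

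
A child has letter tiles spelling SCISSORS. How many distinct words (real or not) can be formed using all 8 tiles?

The 8 letters of SCISSORS have repeats: S appearing 4 times.
Dividing 8! = 40320 by 4! = 24 for the repeated letters gives 1680.

1680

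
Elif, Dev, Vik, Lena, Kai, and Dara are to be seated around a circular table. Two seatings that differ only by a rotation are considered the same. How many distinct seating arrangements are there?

Seat Elif anywhere (absorbing the rotational symmetry), then permute the other 5: (5)! = 120.

120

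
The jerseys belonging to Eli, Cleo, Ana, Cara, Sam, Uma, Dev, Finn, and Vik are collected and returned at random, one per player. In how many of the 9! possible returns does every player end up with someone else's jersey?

133496

This is the derangement count D_9: permutations of 9 items with no fixed point.
By inclusion–exclusion this is Σ_{j=0}^{9} (−1)^j C(9,j)·(9−j)!.
Computing: 362880 − 362880 + 181440 − 60480 + 15120 − 3024 + 504 − 72 + 9 − 1 = 133496.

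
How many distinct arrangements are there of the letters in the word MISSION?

The 7 letters of MISSION have repeats: I appearing twice and S appearing twice.
The number of distinct arrangements is 7!/(2!·2!) = 5040/4 = 1260.

1260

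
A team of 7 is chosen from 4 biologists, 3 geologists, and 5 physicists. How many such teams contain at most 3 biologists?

736

Split by how many biologists are chosen (0 through 3).
Sum: C(4,0)·C(8,7) + C(4,1)·C(8,6) + C(4,2)·C(8,5) + C(4,3)·C(8,4) = 8 + 112 + 336 + 280 = 736.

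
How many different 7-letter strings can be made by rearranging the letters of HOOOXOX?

105

The 7 letters of HOOOXOX have repeats: O appearing 4 times and X appearing twice.
Dividing 7! = 5040 by 4!·2! = 48 for the repeated letters gives 105.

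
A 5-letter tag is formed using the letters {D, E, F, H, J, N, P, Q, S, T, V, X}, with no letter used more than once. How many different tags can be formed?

95040

Choose and order 5 of the 12 symbols: the first letter has 12 options, the next 11, and so on down to 8.
12 × 11 × 10 × 9 × 8 = 95040.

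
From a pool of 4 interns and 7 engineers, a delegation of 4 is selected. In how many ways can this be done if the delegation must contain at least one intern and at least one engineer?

294

Unrestricted: C(11,4) = 330 ways to pick any 4 of the 11.
Subtract selections that omit an entire group: no interns → C(7,4) = 35; no engineers → C(4,4) = 1.
Both groups omitted at once is impossible, so 330 − 36 = 294.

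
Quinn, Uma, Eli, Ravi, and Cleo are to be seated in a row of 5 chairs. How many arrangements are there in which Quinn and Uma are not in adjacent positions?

There are 5! = 120 arrangements in all. If Quinn and Uma are adjacent, merging them into one block gives 2·(4)! = 48 arrangements.
So 120 − 48 = 72 arrangements keep them apart.

72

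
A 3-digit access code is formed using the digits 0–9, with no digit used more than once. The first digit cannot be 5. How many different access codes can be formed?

648

The first digit has 10−1 = 9 choices (anything except 5).
The remaining 2 digits are filled from the other 9 symbols without repetition: 9 × 8 = 72.
Total: 9 × 72 = 648.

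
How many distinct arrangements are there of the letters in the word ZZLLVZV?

210

The 7 letters of ZZLLVZV have repeats: L appearing twice, V appearing twice, and Z appearing 3 times.
The number of distinct arrangements is 7!/(3!·2!·2!) = 5040/24 = 210.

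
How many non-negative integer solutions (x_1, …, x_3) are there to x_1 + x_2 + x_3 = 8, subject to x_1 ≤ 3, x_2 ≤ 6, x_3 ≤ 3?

13

Without the upper bounds there are C(10,2) = 45 ways to split 8 among 3 variables.
Subtract solutions that violate a single cap (substitute x_i' = x_i − (cap_i+1)): x_1 ≥ 4 gives C(6,2) = 15; x_2 ≥ 7 gives C(3,2) = 3; x_3 ≥ 4 gives C(6,2) = 15. Together 33.
Add back pairs where two caps are both exceeded: 0 + 1 + 0 = 1.
By inclusion–exclusion the count is 45 − 33 + 1 = 13.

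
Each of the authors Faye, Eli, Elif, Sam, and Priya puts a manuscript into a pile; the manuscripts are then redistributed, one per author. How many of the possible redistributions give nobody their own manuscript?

Count assignments avoiding every fixed point. For any j of the 5 authors fixed to their own manuscript, the other 5−j can be arranged in (5−j)! ways.
By inclusion–exclusion this is Σ_{j=0}^{5} (−1)^j C(5,j)·(5−j)!.
Computing: 120 − 120 + 60 − 20 + 5 − 1 = 44.

44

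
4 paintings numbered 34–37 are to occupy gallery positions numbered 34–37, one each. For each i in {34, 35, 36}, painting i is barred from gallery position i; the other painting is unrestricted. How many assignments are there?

Let Aᵢ (for i ∈ {34, 35, 36}) be the placements that put painting i in its forbidden gallery position. Any j of these fix j positions, leaving (4−j)! ways to fill the rest, and there are C(3,j) ways to pick which j.
By inclusion–exclusion, the number of valid placements is Σ_{j=0}^{3} (−1)^j C(3,j)·(4−j)!.
Computing: 24 − 18 + 6 − 1 = 11.

11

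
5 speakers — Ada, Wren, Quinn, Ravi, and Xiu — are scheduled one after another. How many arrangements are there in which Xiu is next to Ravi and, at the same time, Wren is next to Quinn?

24

Treat {Xiu,Ravi} as one block (2 orders) and {Wren,Quinn} as another (2 orders).
That leaves 3 units to arrange: 2 × 2 × 3! = 4 × 6 = 24.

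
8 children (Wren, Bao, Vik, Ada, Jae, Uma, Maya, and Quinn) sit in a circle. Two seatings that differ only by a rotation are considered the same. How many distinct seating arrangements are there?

Around a circle, 8 distinct people have 8!/8 = (7)! = 5040 rotationally distinct seatings.

5040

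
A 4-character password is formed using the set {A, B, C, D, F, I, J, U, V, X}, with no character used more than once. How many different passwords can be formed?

5040

Choose and order 4 of the 10 symbols: the first character has 10 options, the next 9, then 8, 7.
That product is 10 × 9 × 8 × 7 = 5040.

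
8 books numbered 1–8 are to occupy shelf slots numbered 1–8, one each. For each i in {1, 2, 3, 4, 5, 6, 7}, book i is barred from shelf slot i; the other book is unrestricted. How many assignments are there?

16687

Let Aᵢ (for 1 ≤ i ≤ 7) be the placements that put book i in its forbidden shelf slot. Any j of these fix j positions, leaving (8−j)! ways to fill the rest, and there are C(7,j) ways to pick which j.
By inclusion–exclusion, the number of valid placements is Σ_{j=0}^{7} (−1)^j C(7,j)·(8−j)!.
Computing: 40320 − 35280 + 15120 − 4200 + 840 − 126 + 14 − 1 = 16687.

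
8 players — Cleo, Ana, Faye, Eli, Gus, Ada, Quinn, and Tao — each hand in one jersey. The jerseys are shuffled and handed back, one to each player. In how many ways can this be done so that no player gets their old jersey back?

14833

Let Aᵢ be the assignments in which player i gets their old jersey. We want the size of the complement of A₁∪…∪A_8.
By inclusion–exclusion this is Σ_{j=0}^{8} (−1)^j C(8,j)·(8−j)!.
Computing: 40320 − 40320 + 20160 − 6720 + 1680 − 336 + 56 − 8 + 1 = 14833.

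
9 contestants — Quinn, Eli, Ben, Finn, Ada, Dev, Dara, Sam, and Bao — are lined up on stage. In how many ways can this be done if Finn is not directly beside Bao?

282240

Of the 9! = 362880 arrangements, those with Finn and Bao adjacent number 2 × 8! = 80640 (treat the pair as a block with 2 internal orders).
So 362880 − 80640 = 282240 arrangements keep them apart.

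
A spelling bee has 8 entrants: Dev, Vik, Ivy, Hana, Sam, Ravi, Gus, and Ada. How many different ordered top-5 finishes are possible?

This is an ordered selection of 5 from 8: P(8,5).
That gives 8 × 7 × 6 × 5 × 4 = 6720.

6720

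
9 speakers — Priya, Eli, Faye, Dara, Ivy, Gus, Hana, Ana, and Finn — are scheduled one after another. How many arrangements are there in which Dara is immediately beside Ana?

80640

Place the 7 others and the Dara-Ana pair as 8 objects in a line; the pair has 2 internal arrangements.
That gives 2 × 8! = 2 × 40320 = 80640.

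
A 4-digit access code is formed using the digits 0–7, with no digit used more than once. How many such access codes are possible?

This is a permutation of 4 out of 8: P(8,4) = 8!/4!.
That product is 8 × 7 × 6 × 5 = 1680.

1680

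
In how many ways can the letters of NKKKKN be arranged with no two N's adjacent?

10

Total arrangements of NKKKKN: 6!/(4!·2!) = 15.
Arrangements with the N's together: treat NN as one letter, giving (5)!/(4!) = 5.
Hence 15 − 5 = 10.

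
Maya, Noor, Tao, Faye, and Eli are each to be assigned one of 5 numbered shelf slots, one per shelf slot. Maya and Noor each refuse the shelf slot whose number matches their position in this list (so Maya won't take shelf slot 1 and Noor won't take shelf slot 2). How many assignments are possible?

78

Let Aᵢ (for i ∈ {1, 2}) be the placements that put person i in their forbidden shelf slot. Any j of these fix j positions, leaving (5−j)! ways to fill the rest, and there are C(2,j) ways to pick which j.
By inclusion–exclusion, the number of valid placements is Σ_{j=0}^{2} (−1)^j C(2,j)·(5−j)!.
Computing: 120 − 48 + 6 = 78.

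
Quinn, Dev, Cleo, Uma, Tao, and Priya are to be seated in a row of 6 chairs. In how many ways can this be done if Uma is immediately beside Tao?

240

Glue Uma and Tao into one block (2 internal orders), leaving 5 units to arrange in a row.
That gives 2 × 5! = 2 × 120 = 240.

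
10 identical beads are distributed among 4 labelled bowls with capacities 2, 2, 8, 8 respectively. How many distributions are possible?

By stars and bars, unrestricted non-negative solutions to x_1+…+x_4 = 10 number C(10+3,3) = 286.
Subtract solutions that violate a single cap (substitute x_i' = x_i − (cap_i+1)): x_1 ≥ 3 gives C(10,3) = 120; x_2 ≥ 3 gives C(10,3) = 120; x_3 ≥ 9 gives C(4,3) = 4; x_4 ≥ 9 gives C(4,3) = 4. Together 248.
Add back pairs where two caps are both exceeded: 35 + 0 + 0 + 0 + 0 + 0 = 35.
By inclusion–exclusion the count is 286 − 248 + 35 = 73.

73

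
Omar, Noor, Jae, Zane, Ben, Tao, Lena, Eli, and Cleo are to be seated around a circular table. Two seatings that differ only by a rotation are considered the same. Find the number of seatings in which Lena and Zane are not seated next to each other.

All circular seatings of 9 people number (8)! = 40320.
Seatings with Lena beside Zane: treat them as a block with 2 internal orders, giving 2 × (7)! = 10080.
Subtracting, 40320 − 10080 = 30240.

30240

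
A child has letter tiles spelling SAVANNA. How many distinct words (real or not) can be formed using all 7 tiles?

420

The 7 letters of SAVANNA have repeats: A appearing 3 times and N appearing twice.
Dividing 7! = 5040 by 3!·2! = 12 for the repeated letters gives 420.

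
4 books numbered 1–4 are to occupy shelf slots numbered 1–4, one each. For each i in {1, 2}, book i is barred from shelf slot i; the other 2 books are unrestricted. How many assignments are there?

Let Aᵢ (for i ∈ {1, 2}) be the placements that put book i in its forbidden shelf slot. Any j of these fix j positions, leaving (4−j)! ways to fill the rest, and there are C(2,j) ways to pick which j.
By inclusion–exclusion, the number of valid placements is Σ_{j=0}^{2} (−1)^j C(2,j)·(4−j)!.
Computing: 24 − 12 + 2 = 14.

14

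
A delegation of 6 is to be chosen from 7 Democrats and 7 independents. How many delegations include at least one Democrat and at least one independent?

2989

With no constraint there are C(14,6) = 3003 possible selections.
Subtract selections that omit an entire group: no Democrats → C(7,6) = 7; no independents → C(7,6) = 7.
Both groups omitted at once is impossible, so 3003 − 14 = 2989.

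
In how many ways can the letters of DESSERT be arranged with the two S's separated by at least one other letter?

900

Total arrangements of DESSERT: 7!/(2!·2!) = 1260.
If the two S's are adjacent, glue them into one block, leaving 6 items to arrange: (6)!/(2!) = 360 ways.
Subtracting, 1260 − 360 = 900 arrangements keep the S's apart.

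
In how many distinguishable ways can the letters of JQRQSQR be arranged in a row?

The 7 letters of JQRQSQR have repeats: Q appearing 3 times and R appearing twice.
Dividing 7! = 5040 by 3!·2! = 12 for the repeated letters gives 420.

420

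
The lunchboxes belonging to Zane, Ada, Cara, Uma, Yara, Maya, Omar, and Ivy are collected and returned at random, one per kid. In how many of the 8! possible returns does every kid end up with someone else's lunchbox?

Let Aᵢ be the assignments in which kid i gets their own lunchbox. We want the size of the complement of A₁∪…∪A_8.
By inclusion–exclusion this is Σ_{j=0}^{8} (−1)^j C(8,j)·(8−j)!.
Computing: 40320 − 40320 + 20160 − 6720 + 1680 − 336 + 56 − 8 + 1 = 14833.

14833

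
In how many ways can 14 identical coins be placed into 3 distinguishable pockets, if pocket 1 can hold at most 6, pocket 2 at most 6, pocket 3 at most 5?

Ignoring the caps, the number of non-negative solutions to x_1+…+x_3 = 14 is C(16,2) = 120.
Subtract solutions that violate a single cap (substitute x_i' = x_i − (cap_i+1)): x_1 ≥ 7 gives C(9,2) = 36; x_2 ≥ 7 gives C(9,2) = 36; x_3 ≥ 6 gives C(10,2) = 45. Together 117.
Add back pairs where two caps are both exceeded: 1 + 3 + 3 = 7.
By inclusion–exclusion the count is 120 − 117 + 7 = 10.

10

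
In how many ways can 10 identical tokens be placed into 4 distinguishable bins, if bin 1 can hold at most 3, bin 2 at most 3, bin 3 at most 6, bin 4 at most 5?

75

Without the upper bounds there are C(13,3) = 286 ways to split 10 among 4 bins.
Subtract solutions that violate a single cap (substitute x_i' = x_i − (cap_i+1)): x_1 ≥ 4 gives C(9,3) = 84; x_2 ≥ 4 gives C(9,3) = 84; x_3 ≥ 7 gives C(6,3) = 20; x_4 ≥ 6 gives C(7,3) = 35. Together 223.
Add back pairs where two caps are both exceeded: 10 + 0 + 1 + 0 + 1 + 0 = 12.
By inclusion–exclusion the count is 286 − 223 + 12 = 75.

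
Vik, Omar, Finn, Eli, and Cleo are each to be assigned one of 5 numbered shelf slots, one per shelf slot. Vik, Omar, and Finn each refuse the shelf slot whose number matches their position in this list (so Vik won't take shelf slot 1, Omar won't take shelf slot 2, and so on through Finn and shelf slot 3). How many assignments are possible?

Let Aᵢ (for i ∈ {1, 2, 3}) be the placements that put person i in their forbidden shelf slot. Any j of these fix j positions, leaving (5−j)! ways to fill the rest, and there are C(3,j) ways to pick which j.
By inclusion–exclusion, the number of valid placements is Σ_{j=0}^{3} (−1)^j C(3,j)·(5−j)!.
Computing: 120 − 72 + 18 − 2 = 64.

64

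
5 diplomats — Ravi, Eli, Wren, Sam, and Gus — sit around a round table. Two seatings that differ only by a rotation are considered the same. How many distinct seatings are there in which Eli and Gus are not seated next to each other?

All circular seatings of 5 people number (4)! = 24.
Seatings with Eli beside Gus: treat them as a block with 2 internal orders, giving 2 × (3)! = 12.
Subtracting, 24 − 12 = 12.

12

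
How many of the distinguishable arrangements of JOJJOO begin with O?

10

With the first slot taken by O, it remains to arrange the other 5 letters (JJJOO).
Those 5 letters have J appearing 3 times and O appearing twice, giving (5)!/(3!·2!) = 10.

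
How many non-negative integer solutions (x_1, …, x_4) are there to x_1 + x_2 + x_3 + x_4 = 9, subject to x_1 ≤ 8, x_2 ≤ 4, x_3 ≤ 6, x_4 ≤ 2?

By stars and bars, unrestricted non-negative solutions to x_1+…+x_4 = 9 number C(9+3,3) = 220.
Subtract solutions that violate a single cap (substitute x_i' = x_i − (cap_i+1)): x_1 ≥ 9 gives C(3,3) = 1; x_2 ≥ 5 gives C(7,3) = 35; x_3 ≥ 7 gives C(5,3) = 10; x_4 ≥ 3 gives C(9,3) = 84. Together 130.
Add back pairs where two caps are both exceeded: 0 + 0 + 0 + 0 + 4 + 0 = 4.
By inclusion–exclusion the count is 220 − 130 + 4 = 94.

94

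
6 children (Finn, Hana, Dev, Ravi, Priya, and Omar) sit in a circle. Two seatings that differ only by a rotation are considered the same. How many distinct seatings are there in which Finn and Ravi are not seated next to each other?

Without the restriction there are (5)! = 120 seatings.
Seatings with Finn beside Ravi: treat them as a block with 2 internal orders, giving 2 × (4)! = 48.
Subtracting, 120 − 48 = 72.

72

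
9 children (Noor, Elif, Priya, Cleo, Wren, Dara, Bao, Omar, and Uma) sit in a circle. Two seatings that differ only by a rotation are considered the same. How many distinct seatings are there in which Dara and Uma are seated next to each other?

10080

Treat {Dara, Uma} as one unit (2 internal orders) and seat the resulting 8 units around the table: (7)! circular arrangements.
So 2 × (7)! = 2 × 5040 = 10080.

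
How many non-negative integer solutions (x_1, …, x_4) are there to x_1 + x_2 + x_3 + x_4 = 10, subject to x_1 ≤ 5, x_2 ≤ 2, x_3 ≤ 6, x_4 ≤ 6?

97

Ignoring the caps, the number of non-negative solutions to x_1+…+x_4 = 10 is C(13,3) = 286.
Subtract solutions that violate a single cap (substitute x_i' = x_i − (cap_i+1)): x_1 ≥ 6 gives C(7,3) = 35; x_2 ≥ 3 gives C(10,3) = 120; x_3 ≥ 7 gives C(6,3) = 20; x_4 ≥ 7 gives C(6,3) = 20. Together 195.
Add back pairs where two caps are both exceeded: 4 + 0 + 0 + 1 + 1 + 0 = 6.
By inclusion–exclusion the count is 286 − 195 + 6 = 97.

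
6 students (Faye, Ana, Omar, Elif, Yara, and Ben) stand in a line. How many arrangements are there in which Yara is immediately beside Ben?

Place the 4 others and the Yara-Ben pair as 5 objects in a line; the pair has 2 internal arrangements.
That gives 2 × 5! = 2 × 120 = 240.

240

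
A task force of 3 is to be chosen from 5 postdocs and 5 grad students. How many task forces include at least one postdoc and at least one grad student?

Total 3-person selections from all 10: C(10,3) = 120.
Subtract selections that omit an entire group: no postdocs → C(5,3) = 10; no grad students → C(5,3) = 10.
Both groups omitted at once is impossible, so 120 − 20 = 100.

100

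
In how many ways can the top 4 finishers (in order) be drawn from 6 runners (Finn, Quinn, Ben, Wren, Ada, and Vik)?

This is an ordered selection of 4 from 6: P(6,4).
That gives 6 × 5 × 4 × 3 = 360.

360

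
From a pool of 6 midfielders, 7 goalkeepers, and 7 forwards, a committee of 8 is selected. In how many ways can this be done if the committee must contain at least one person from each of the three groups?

120393

Unrestricted: C(20,8) = 125970 ways to pick any 8 of the 20.
Selections missing a whole group: no midfielders → C(14,8) = 3003; no goalkeepers → C(13,8) = 1287; no forwards → C(13,8) = 1287.
Add back selections omitting two groups (i.e. drawn from a single group): C(6,8) + C(7,8) + C(7,8) = 0.
By inclusion–exclusion: 125970 − 5577 + 0 = 120393.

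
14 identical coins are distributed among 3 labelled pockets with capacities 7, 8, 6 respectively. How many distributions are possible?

35

By stars and bars, unrestricted non-negative solutions to x_1+…+x_3 = 14 number C(14+2,2) = 120.
Subtract solutions that violate a single cap (substitute x_i' = x_i − (cap_i+1)): x_1 ≥ 8 gives C(8,2) = 28; x_2 ≥ 9 gives C(7,2) = 21; x_3 ≥ 7 gives C(9,2) = 36. Together 85.
No two caps can be exceeded simultaneously, so the pair terms are all 0.
By inclusion–exclusion the count is 120 − 85 + 0 = 35.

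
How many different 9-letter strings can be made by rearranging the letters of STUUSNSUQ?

10080

The 9 letters of STUUSNSUQ have repeats: S appearing 3 times and U appearing 3 times.
The number of distinct arrangements is 9!/(3!·3!) = 362880/36 = 10080.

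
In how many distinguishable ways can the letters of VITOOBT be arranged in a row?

1260

The 7 letters of VITOOBT have repeats: O appearing twice and T appearing twice.
So there are 7! / (2!·2!) = 1260 distinguishable arrangements.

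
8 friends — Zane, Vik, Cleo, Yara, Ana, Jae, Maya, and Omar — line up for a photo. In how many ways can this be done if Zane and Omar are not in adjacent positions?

Of the 8! = 40320 arrangements, those with Zane and Omar adjacent number 2 × 7! = 10080 (treat the pair as a block with 2 internal orders).
Complementary counting: 40320 − 10080 = 30240.

30240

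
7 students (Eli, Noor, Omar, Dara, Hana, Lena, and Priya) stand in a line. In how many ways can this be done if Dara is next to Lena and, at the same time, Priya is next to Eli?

480

Treat {Dara,Lena} as one block (2 orders) and {Priya,Eli} as another (2 orders).
That leaves 5 units to arrange: 2 × 2 × 5! = 4 × 120 = 480.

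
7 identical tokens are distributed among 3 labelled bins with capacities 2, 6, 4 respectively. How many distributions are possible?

14

Without the upper bounds there are C(9,2) = 36 ways to split 7 among 3 bins.
Subtract solutions that violate a single cap (substitute x_i' = x_i − (cap_i+1)): x_1 ≥ 3 gives C(6,2) = 15; x_2 ≥ 7 gives C(2,2) = 1; x_3 ≥ 5 gives C(4,2) = 6. Together 22.
No two caps can be exceeded simultaneously, so the pair terms are all 0.
By inclusion–exclusion the count is 36 − 22 + 0 = 14.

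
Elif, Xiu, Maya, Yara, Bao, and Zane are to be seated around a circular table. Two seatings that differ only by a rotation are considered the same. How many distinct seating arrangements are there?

120

Seat Elif anywhere (absorbing the rotational symmetry), then permute the other 5: (5)! = 120.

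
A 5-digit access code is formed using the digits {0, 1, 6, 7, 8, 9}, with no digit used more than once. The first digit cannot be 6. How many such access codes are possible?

600

The first digit has 6−1 = 5 choices (anything except 6).
The remaining 4 digits are filled from the other 5 symbols without repetition: 5 × 4 × 3 × 2 = 120.
Total: 5 × 120 = 600.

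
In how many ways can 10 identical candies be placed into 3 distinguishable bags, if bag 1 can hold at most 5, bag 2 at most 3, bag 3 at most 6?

By stars and bars, unrestricted non-negative solutions to x_1+…+x_3 = 10 number C(10+2,2) = 66.
Subtract solutions that violate a single cap (substitute x_i' = x_i − (cap_i+1)): x_1 ≥ 6 gives C(6,2) = 15; x_2 ≥ 4 gives C(8,2) = 28; x_3 ≥ 7 gives C(5,2) = 10. Together 53.
Add back pairs where two caps are both exceeded: 1 + 0 + 0 = 1.
By inclusion–exclusion the count is 66 − 53 + 1 = 14.

14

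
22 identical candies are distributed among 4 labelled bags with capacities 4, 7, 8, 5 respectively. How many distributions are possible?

Ignoring the caps, the number of non-negative solutions to x_1+…+x_4 = 22 is C(25,3) = 2300.
Subtract solutions that violate a single cap (substitute x_i' = x_i − (cap_i+1)): x_1 ≥ 5 gives C(20,3) = 1140; x_2 ≥ 8 gives C(17,3) = 680; x_3 ≥ 9 gives C(16,3) = 560; x_4 ≥ 6 gives C(19,3) = 969. Together 3349.
Add back pairs where two caps are both exceeded: 220 + 165 + 364 + 56 + 165 + 120 = 1090.
Subtract triples: 1 + 20 + 10 + 0 = 31.
By inclusion–exclusion the count is 2300 − 3349 + 1090 − 31 = 10.

10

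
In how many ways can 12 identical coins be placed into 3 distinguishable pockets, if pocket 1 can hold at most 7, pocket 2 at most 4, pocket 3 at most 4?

10

Without the upper bounds there are C(14,2) = 91 ways to split 12 among 3 pockets.
Subtract solutions that violate a single cap (substitute x_i' = x_i − (cap_i+1)): x_1 ≥ 8 gives C(6,2) = 15; x_2 ≥ 5 gives C(9,2) = 36; x_3 ≥ 5 gives C(9,2) = 36. Together 87.
Add back pairs where two caps are both exceeded: 0 + 0 + 6 = 6.
By inclusion–exclusion the count is 91 − 87 + 6 = 10.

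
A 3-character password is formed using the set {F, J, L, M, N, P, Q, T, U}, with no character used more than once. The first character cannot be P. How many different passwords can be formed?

The first character has 9−1 = 8 choices (anything except P).
The remaining 2 characters are filled from the other 8 symbols without repetition: 8 × 7 = 56.
Total: 8 × 56 = 448.

448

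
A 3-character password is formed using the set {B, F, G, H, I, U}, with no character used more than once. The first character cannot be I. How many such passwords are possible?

100

The first character has 6−1 = 5 choices (anything except I).
The remaining 2 characters are filled from the other 5 symbols without repetition: 5 × 4 = 20.
Total: 5 × 20 = 100.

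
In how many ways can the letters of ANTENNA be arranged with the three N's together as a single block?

60

Treat the 3 copies of N as a single block. The multiset to arrange is then {NNN, A, A, E, T}, 5 items in all.
That gives (5)!/(2!) = 60 arrangements.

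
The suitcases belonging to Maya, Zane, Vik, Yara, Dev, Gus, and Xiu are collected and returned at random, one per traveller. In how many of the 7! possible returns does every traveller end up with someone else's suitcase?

1854

Count assignments avoiding every fixed point. For any j of the 7 travellers fixed to their own suitcase, the other 7−j can be arranged in (7−j)! ways.
By inclusion–exclusion this is Σ_{j=0}^{7} (−1)^j C(7,j)·(7−j)!.
Computing: 5040 − 5040 + 2520 − 840 + 210 − 42 + 7 − 1 = 1854.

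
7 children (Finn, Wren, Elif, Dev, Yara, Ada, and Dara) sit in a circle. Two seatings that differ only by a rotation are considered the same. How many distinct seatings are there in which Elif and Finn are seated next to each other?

Glue Elif and Finn into a block (2 internal orders). Seating 6 units around a circle gives (5)! arrangements.
So 2 × (5)! = 2 × 120 = 240.

240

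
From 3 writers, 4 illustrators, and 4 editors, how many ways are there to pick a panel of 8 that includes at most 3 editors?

130

Split by how many editors are chosen (0 through 3).
Sum: C(4,0)·C(7,8) + C(4,1)·C(7,7) + C(4,2)·C(7,6) + C(4,3)·C(7,5) = 0 + 4 + 42 + 84 = 130.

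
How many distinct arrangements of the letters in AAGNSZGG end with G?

1260

Fix G in the last position and arrange the remaining 7 letters.
Those 7 letters have A appearing twice and G appearing twice, giving (7)!/(2!·2!) = 1260.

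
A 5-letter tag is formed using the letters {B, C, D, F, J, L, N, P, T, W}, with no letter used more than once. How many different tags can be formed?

Choose and order 5 of the 10 symbols: the first letter has 10 options, the next 9, and so on down to 6.
That product is 10 × 9 × 8 × 7 × 6 = 30240.

30240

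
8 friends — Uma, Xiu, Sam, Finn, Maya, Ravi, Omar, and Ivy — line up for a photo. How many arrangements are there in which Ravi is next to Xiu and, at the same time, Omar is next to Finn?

2880

Treat {Ravi,Xiu} as one block (2 orders) and {Omar,Finn} as another (2 orders).
That leaves 6 units to arrange: 2 × 2 × 6! = 4 × 720 = 2880.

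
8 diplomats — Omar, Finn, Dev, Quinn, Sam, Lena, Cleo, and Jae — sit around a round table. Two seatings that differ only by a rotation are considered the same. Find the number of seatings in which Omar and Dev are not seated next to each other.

3600

All circular seatings of 8 people number (7)! = 5040.
Those with Omar next to Dev: fuse the pair into one unit and seat 7 units around a circle — 2·(6)! = 1440.
Subtracting, 5040 − 1440 = 3600.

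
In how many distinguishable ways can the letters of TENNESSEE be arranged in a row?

The 9 letters of TENNESSEE have repeats: E appearing 4 times, N appearing twice, and S appearing twice.
The number of distinct arrangements is 9!/(4!·2!·2!) = 362880/96 = 3780.

3780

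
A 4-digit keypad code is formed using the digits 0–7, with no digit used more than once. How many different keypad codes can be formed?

Choose and order 4 of the 8 symbols: the first digit has 8 options, the next 7, then 6, 5.
8 × 7 × 6 × 5 = 1680.

1680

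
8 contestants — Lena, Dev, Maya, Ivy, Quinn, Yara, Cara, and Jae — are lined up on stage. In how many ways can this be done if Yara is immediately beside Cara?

Treat {Yara, Cara} as a single unit. There are 7 units to order, and the pair itself can be ordered 2 ways.
So the count is 2·(7)! = 10080.

10080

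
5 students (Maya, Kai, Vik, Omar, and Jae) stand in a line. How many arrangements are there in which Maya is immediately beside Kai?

48

Treat {Maya, Kai} as a single unit. There are 4 units to order, and the pair itself can be ordered 2 ways.
So the count is 2·(4)! = 48.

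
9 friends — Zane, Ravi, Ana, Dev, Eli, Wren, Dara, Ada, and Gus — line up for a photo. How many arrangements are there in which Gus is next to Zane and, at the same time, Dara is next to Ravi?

Treat {Gus,Zane} as one block (2 orders) and {Dara,Ravi} as another (2 orders).
That leaves 7 units to arrange: 2 × 2 × 7! = 4 × 5040 = 20160.

20160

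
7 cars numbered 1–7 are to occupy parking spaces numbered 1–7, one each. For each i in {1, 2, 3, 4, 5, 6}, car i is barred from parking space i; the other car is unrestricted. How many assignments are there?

Let Aᵢ (for 1 ≤ i ≤ 6) be the placements that put car i in its forbidden parking space. Any j of these fix j positions, leaving (7−j)! ways to fill the rest, and there are C(6,j) ways to pick which j.
By inclusion–exclusion, the number of valid placements is Σ_{j=0}^{6} (−1)^j C(6,j)·(7−j)!.
Computing: 5040 − 4320 + 1800 − 480 + 90 − 12 + 1 = 2119.

2119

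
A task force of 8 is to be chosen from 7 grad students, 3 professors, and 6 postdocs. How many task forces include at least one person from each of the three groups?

11529

Total 8-person selections from all 16: C(16,8) = 12870.
Subtract selections that omit an entire group: no grad students → C(9,8) = 9; no professors → C(13,8) = 1287; no postdocs → C(10,8) = 45.
Add back selections omitting two groups (i.e. drawn from a single group): C(7,8) + C(3,8) + C(6,8) = 0.
By inclusion–exclusion: 12870 − 1341 + 0 = 11529.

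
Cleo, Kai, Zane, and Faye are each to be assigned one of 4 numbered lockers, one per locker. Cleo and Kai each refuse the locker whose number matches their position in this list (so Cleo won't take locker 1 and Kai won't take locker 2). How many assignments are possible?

Let Aᵢ (for i ∈ {1, 2}) be the placements that put person i in their forbidden locker. Any j of these fix j positions, leaving (4−j)! ways to fill the rest, and there are C(2,j) ways to pick which j.
By inclusion–exclusion, the number of valid placements is Σ_{j=0}^{2} (−1)^j C(2,j)·(4−j)!.
Computing: 24 − 12 + 2 = 14.

14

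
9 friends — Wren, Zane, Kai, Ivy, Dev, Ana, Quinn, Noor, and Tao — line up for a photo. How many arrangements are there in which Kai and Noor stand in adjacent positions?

80640

Treat {Kai, Noor} as a single unit. There are 8 units to order, and the pair itself can be ordered 2 ways.
So the count is 2·(8)! = 80640.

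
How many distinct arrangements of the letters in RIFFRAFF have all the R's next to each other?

210

Treat the 2 copies of R as a single block. The multiset to arrange is then {RR, A, F, F, F, F, I}, 7 items in all.
That gives (7)!/(4!) = 210 arrangements.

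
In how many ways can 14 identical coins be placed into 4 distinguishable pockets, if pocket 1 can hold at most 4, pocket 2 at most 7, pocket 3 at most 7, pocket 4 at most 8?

By stars and bars, unrestricted non-negative solutions to x_1+…+x_4 = 14 number C(14+3,3) = 680.
Subtract solutions that violate a single cap (substitute x_i' = x_i − (cap_i+1)): x_1 ≥ 5 gives C(12,3) = 220; x_2 ≥ 8 gives C(9,3) = 84; x_3 ≥ 8 gives C(9,3) = 84; x_4 ≥ 9 gives C(8,3) = 56. Together 444.
Add back pairs where two caps are both exceeded: 4 + 4 + 1 + 0 + 0 + 0 = 9.
By inclusion–exclusion the count is 680 − 444 + 9 = 245.

245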